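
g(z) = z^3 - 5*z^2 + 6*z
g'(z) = 3*z^2 - 10*z + 6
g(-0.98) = -11.62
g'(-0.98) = 18.68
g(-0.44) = -3.69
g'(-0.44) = 10.98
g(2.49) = -0.62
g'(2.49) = -0.30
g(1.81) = 0.41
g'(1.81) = -2.27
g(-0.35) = -2.76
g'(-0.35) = 9.87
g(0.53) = 1.92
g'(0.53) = 1.54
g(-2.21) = -48.47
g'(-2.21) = 42.75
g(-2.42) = -57.97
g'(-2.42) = 47.77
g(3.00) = 0.00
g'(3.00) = 3.00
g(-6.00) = -432.00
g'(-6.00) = 174.00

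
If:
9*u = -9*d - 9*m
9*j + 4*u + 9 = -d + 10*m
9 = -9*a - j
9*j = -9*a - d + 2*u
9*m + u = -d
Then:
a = -1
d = 3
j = 0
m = 0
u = -3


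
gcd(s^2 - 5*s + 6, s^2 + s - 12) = s - 3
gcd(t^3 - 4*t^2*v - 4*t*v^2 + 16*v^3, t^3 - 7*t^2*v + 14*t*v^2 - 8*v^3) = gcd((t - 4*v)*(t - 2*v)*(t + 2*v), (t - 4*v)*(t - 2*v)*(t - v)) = t^2 - 6*t*v + 8*v^2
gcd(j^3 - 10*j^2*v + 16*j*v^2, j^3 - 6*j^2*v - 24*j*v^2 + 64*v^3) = j^2 - 10*j*v + 16*v^2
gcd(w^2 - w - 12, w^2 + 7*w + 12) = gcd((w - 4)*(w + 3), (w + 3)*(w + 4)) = w + 3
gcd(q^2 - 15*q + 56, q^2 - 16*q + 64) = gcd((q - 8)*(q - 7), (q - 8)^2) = q - 8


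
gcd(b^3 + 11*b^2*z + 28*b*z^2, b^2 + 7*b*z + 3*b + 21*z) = b + 7*z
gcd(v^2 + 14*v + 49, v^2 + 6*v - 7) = v + 7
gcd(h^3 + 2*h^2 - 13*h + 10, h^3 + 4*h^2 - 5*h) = h^2 + 4*h - 5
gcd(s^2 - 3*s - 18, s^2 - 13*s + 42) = s - 6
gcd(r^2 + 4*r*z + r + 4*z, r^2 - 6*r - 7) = r + 1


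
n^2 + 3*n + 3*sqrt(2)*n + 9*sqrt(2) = (n + 3)*(n + 3*sqrt(2))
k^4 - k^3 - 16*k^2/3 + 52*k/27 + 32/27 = (k - 8/3)*(k - 2/3)*(k + 1/3)*(k + 2)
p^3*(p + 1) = p^4 + p^3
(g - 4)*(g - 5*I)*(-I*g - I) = -I*g^3 - 5*g^2 + 3*I*g^2 + 15*g + 4*I*g + 20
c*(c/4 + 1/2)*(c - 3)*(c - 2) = c^4/4 - 3*c^3/4 - c^2 + 3*c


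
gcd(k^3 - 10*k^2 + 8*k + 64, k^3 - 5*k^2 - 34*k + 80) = k - 8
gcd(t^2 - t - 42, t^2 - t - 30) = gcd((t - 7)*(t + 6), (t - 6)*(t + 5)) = 1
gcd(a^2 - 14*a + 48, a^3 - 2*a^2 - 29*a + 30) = a - 6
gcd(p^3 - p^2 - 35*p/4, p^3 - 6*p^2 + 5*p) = p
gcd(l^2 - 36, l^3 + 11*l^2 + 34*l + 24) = l + 6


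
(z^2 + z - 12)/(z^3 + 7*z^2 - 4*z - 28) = (z^2 + z - 12)/(z^3 + 7*z^2 - 4*z - 28)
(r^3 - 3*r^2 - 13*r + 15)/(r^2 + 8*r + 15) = (r^2 - 6*r + 5)/(r + 5)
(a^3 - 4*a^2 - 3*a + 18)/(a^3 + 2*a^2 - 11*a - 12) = (a^2 - a - 6)/(a^2 + 5*a + 4)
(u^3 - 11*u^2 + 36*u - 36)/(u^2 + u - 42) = (u^2 - 5*u + 6)/(u + 7)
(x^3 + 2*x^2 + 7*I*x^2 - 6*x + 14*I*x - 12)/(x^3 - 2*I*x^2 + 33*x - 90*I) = (x^2 + x*(2 + I) + 2*I)/(x^2 - 8*I*x - 15)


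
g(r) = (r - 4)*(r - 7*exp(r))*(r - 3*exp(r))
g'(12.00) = 9456427805132.07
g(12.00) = 4450016274365.94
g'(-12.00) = 527.99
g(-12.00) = -2304.01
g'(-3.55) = 61.45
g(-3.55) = -102.98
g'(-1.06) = -8.52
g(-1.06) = -37.02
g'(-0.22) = -70.54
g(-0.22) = -64.73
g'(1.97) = -3017.21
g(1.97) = -1913.09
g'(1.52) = -1527.46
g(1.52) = -922.12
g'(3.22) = -7343.28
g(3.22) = -9640.02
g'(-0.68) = -27.20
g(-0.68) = -43.51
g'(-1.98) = 17.86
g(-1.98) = -42.19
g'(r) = (1 - 7*exp(r))*(r - 4)*(r - 3*exp(r)) + (1 - 3*exp(r))*(r - 4)*(r - 7*exp(r)) + (r - 7*exp(r))*(r - 3*exp(r)) = -10*r^2*exp(r) + 3*r^2 + 42*r*exp(2*r) + 20*r*exp(r) - 8*r - 147*exp(2*r) + 40*exp(r)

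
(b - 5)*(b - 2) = b^2 - 7*b + 10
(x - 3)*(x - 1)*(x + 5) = x^3 + x^2 - 17*x + 15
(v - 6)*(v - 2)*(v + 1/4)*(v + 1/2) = v^4 - 29*v^3/4 + 49*v^2/8 + 8*v + 3/2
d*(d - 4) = d^2 - 4*d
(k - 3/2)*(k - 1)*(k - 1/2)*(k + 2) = k^4 - k^3 - 13*k^2/4 + 19*k/4 - 3/2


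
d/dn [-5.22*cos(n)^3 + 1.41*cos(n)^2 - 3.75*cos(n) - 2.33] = (15.66*cos(n)^2 - 2.82*cos(n) + 3.75)*sin(n)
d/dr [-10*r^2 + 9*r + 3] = 9 - 20*r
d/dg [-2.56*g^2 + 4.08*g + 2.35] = 4.08 - 5.12*g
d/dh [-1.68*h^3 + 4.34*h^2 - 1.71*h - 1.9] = -5.04*h^2 + 8.68*h - 1.71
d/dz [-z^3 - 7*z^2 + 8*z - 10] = -3*z^2 - 14*z + 8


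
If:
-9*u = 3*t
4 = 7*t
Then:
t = 4/7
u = -4/21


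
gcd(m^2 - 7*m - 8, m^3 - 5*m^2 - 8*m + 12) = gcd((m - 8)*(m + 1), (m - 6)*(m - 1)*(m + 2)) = 1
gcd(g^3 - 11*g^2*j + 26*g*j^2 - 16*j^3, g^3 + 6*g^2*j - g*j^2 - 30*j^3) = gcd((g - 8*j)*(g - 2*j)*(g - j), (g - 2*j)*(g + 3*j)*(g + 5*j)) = g - 2*j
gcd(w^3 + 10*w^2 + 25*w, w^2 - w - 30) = w + 5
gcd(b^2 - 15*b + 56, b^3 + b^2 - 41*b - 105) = b - 7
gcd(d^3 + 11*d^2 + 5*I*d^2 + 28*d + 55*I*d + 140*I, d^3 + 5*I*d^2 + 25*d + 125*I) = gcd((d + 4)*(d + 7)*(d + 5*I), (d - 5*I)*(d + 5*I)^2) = d + 5*I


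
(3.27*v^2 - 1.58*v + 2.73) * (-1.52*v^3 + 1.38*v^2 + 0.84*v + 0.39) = -4.9704*v^5 + 6.9142*v^4 - 3.5832*v^3 + 3.7155*v^2 + 1.677*v + 1.0647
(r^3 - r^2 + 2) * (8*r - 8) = 8*r^4 - 16*r^3 + 8*r^2 + 16*r - 16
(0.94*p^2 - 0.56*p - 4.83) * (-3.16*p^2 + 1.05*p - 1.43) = -2.9704*p^4 + 2.7566*p^3 + 13.3306*p^2 - 4.2707*p + 6.9069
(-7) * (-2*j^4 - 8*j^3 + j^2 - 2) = 14*j^4 + 56*j^3 - 7*j^2 + 14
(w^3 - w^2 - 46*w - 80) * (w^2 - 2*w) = w^5 - 3*w^4 - 44*w^3 + 12*w^2 + 160*w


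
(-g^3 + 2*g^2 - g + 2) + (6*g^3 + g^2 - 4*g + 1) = 5*g^3 + 3*g^2 - 5*g + 3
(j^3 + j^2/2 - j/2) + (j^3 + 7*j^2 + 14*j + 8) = 2*j^3 + 15*j^2/2 + 27*j/2 + 8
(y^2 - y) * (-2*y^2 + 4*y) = -2*y^4 + 6*y^3 - 4*y^2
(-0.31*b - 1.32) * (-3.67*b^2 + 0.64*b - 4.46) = 1.1377*b^3 + 4.646*b^2 + 0.5378*b + 5.8872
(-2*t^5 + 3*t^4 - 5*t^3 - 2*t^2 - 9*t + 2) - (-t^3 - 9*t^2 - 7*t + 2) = -2*t^5 + 3*t^4 - 4*t^3 + 7*t^2 - 2*t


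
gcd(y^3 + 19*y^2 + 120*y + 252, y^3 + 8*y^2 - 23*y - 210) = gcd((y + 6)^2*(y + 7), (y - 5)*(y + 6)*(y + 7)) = y^2 + 13*y + 42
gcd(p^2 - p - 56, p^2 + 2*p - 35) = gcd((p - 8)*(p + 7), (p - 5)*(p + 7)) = p + 7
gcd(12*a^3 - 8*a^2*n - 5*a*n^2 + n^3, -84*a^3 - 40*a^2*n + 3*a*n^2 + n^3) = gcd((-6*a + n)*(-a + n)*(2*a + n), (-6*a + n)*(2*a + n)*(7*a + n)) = 12*a^2 + 4*a*n - n^2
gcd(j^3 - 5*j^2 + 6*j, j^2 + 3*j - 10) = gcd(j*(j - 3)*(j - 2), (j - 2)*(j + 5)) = j - 2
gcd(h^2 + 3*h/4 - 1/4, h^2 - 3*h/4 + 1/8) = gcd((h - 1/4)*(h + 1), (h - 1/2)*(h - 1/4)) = h - 1/4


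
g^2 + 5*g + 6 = (g + 2)*(g + 3)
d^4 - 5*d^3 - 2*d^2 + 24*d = d*(d - 4)*(d - 3)*(d + 2)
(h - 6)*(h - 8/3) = h^2 - 26*h/3 + 16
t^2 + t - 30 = (t - 5)*(t + 6)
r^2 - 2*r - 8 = (r - 4)*(r + 2)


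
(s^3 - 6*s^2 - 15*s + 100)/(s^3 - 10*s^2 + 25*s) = (s + 4)/s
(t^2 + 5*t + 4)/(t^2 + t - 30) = (t^2 + 5*t + 4)/(t^2 + t - 30)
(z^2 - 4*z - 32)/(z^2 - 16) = (z - 8)/(z - 4)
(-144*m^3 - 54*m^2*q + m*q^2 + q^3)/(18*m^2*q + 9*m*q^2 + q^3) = (-8*m + q)/q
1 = 1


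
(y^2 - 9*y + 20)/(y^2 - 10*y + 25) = (y - 4)/(y - 5)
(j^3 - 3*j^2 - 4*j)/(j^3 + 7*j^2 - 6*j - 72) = j*(j^2 - 3*j - 4)/(j^3 + 7*j^2 - 6*j - 72)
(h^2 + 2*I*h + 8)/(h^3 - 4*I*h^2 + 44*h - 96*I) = (h + 4*I)/(h^2 - 2*I*h + 48)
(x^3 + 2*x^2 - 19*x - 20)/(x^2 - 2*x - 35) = (x^2 - 3*x - 4)/(x - 7)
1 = 1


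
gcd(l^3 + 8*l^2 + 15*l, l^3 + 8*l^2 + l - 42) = l + 3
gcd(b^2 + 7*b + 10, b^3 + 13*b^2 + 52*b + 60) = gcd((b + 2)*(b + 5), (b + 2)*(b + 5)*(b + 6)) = b^2 + 7*b + 10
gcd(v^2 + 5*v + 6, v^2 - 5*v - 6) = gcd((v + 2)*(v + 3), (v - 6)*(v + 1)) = 1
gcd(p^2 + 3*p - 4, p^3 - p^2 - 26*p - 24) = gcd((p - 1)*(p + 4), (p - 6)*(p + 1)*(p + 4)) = p + 4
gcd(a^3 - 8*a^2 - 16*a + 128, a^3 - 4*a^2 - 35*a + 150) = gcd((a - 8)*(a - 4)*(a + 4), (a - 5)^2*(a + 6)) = 1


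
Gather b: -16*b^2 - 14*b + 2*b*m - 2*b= -16*b^2 + b*(2*m - 16)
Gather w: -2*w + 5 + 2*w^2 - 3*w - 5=2*w^2 - 5*w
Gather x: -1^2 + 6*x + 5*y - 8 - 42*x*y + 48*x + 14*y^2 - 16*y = x*(54 - 42*y) + 14*y^2 - 11*y - 9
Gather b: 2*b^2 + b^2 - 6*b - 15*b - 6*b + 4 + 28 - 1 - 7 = 3*b^2 - 27*b + 24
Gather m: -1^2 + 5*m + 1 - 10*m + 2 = 2 - 5*m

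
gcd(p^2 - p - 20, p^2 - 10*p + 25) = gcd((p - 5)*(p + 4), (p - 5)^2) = p - 5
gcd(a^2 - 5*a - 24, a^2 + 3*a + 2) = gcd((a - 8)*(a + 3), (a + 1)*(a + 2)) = 1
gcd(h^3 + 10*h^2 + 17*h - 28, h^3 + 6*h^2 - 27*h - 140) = h^2 + 11*h + 28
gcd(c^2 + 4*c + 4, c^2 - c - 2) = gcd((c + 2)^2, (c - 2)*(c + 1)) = 1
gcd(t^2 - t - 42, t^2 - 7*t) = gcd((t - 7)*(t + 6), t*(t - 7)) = t - 7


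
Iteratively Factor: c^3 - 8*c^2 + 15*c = (c - 5)*(c^2 - 3*c) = c*(c - 5)*(c - 3)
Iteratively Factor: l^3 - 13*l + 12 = (l - 1)*(l^2 + l - 12) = (l - 3)*(l - 1)*(l + 4)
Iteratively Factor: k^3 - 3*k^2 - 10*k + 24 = (k + 3)*(k^2 - 6*k + 8) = (k - 2)*(k + 3)*(k - 4)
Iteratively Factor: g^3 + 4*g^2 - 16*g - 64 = (g + 4)*(g^2 - 16) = (g + 4)^2*(g - 4)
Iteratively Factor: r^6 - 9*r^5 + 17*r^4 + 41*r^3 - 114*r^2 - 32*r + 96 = (r - 1)*(r^5 - 8*r^4 + 9*r^3 + 50*r^2 - 64*r - 96) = (r - 4)*(r - 1)*(r^4 - 4*r^3 - 7*r^2 + 22*r + 24) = (r - 4)*(r - 1)*(r + 2)*(r^3 - 6*r^2 + 5*r + 12) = (r - 4)*(r - 1)*(r + 1)*(r + 2)*(r^2 - 7*r + 12) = (r - 4)*(r - 3)*(r - 1)*(r + 1)*(r + 2)*(r - 4)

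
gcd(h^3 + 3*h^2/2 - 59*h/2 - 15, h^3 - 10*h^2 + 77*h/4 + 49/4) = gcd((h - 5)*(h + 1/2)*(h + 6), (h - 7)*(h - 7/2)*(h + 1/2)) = h + 1/2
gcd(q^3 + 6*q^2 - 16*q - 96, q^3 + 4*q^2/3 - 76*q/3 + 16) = q^2 + 2*q - 24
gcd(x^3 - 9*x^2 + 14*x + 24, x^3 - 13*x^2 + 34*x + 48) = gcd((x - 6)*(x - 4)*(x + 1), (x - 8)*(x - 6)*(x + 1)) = x^2 - 5*x - 6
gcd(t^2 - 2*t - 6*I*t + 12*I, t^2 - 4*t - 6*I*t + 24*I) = t - 6*I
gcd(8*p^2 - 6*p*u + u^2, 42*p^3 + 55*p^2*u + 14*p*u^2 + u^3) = 1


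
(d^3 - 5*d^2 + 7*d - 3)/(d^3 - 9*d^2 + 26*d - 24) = (d^2 - 2*d + 1)/(d^2 - 6*d + 8)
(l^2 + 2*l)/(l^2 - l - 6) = l/(l - 3)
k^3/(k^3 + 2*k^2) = k/(k + 2)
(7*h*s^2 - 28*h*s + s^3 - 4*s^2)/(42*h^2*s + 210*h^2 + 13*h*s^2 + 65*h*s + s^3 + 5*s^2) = s*(s - 4)/(6*h*s + 30*h + s^2 + 5*s)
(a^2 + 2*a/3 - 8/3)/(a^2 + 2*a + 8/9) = 3*(3*a^2 + 2*a - 8)/(9*a^2 + 18*a + 8)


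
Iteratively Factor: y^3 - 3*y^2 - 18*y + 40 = (y - 2)*(y^2 - y - 20) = (y - 2)*(y + 4)*(y - 5)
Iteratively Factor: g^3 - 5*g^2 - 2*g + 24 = (g + 2)*(g^2 - 7*g + 12) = (g - 3)*(g + 2)*(g - 4)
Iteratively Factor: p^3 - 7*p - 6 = (p - 3)*(p^2 + 3*p + 2) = (p - 3)*(p + 1)*(p + 2)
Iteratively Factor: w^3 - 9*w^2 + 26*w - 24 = (w - 2)*(w^2 - 7*w + 12) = (w - 3)*(w - 2)*(w - 4)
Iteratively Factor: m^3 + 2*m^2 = (m)*(m^2 + 2*m) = m*(m + 2)*(m)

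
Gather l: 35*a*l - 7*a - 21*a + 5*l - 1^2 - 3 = -28*a + l*(35*a + 5) - 4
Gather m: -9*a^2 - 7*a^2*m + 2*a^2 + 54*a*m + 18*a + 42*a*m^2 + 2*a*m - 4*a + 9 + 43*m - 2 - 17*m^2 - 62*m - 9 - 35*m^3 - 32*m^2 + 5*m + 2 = -7*a^2 + 14*a - 35*m^3 + m^2*(42*a - 49) + m*(-7*a^2 + 56*a - 14)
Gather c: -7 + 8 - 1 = 0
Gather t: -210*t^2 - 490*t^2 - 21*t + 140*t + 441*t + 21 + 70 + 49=-700*t^2 + 560*t + 140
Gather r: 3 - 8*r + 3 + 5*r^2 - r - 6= 5*r^2 - 9*r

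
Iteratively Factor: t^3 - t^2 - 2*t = (t - 2)*(t^2 + t) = t*(t - 2)*(t + 1)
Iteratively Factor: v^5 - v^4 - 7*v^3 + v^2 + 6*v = (v)*(v^4 - v^3 - 7*v^2 + v + 6) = v*(v + 2)*(v^3 - 3*v^2 - v + 3) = v*(v - 1)*(v + 2)*(v^2 - 2*v - 3) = v*(v - 3)*(v - 1)*(v + 2)*(v + 1)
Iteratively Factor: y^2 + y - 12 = (y + 4)*(y - 3)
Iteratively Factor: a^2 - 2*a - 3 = (a - 3)*(a + 1)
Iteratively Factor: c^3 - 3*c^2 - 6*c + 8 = (c + 2)*(c^2 - 5*c + 4) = (c - 1)*(c + 2)*(c - 4)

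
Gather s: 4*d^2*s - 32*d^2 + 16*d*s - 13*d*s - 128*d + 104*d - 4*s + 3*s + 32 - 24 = -32*d^2 - 24*d + s*(4*d^2 + 3*d - 1) + 8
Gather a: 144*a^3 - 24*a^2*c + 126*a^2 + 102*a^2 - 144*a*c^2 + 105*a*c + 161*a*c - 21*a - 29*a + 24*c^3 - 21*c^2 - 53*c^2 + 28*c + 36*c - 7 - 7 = 144*a^3 + a^2*(228 - 24*c) + a*(-144*c^2 + 266*c - 50) + 24*c^3 - 74*c^2 + 64*c - 14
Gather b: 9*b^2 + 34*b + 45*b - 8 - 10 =9*b^2 + 79*b - 18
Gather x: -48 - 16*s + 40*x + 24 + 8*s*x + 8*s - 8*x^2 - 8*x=-8*s - 8*x^2 + x*(8*s + 32) - 24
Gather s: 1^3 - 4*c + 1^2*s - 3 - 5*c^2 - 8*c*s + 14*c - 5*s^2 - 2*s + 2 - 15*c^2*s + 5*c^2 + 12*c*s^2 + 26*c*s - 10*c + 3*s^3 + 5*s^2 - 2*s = 12*c*s^2 + 3*s^3 + s*(-15*c^2 + 18*c - 3)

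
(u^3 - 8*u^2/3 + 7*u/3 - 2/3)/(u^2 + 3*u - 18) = (3*u^3 - 8*u^2 + 7*u - 2)/(3*(u^2 + 3*u - 18))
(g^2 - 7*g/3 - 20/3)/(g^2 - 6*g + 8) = (g + 5/3)/(g - 2)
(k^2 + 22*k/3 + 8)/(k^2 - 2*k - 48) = (k + 4/3)/(k - 8)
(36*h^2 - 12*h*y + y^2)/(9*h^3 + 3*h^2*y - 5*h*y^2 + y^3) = (36*h^2 - 12*h*y + y^2)/(9*h^3 + 3*h^2*y - 5*h*y^2 + y^3)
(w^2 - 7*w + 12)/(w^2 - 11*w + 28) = (w - 3)/(w - 7)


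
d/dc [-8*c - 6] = -8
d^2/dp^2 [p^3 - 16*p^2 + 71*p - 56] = 6*p - 32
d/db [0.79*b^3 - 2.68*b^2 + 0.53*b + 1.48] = 2.37*b^2 - 5.36*b + 0.53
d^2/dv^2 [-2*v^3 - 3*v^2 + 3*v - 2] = -12*v - 6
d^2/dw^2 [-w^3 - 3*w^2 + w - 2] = -6*w - 6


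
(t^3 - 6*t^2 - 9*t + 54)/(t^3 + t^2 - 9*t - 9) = (t - 6)/(t + 1)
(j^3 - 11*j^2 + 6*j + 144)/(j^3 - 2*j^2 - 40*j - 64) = (j^2 - 3*j - 18)/(j^2 + 6*j + 8)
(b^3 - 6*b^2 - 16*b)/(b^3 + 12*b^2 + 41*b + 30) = b*(b^2 - 6*b - 16)/(b^3 + 12*b^2 + 41*b + 30)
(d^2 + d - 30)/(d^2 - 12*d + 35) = (d + 6)/(d - 7)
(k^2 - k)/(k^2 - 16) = k*(k - 1)/(k^2 - 16)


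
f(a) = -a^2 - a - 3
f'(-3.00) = 5.00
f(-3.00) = -9.00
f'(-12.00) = 23.00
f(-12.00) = -135.00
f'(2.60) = -6.20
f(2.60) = -12.36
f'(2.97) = -6.94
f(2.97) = -14.79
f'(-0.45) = -0.10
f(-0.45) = -2.75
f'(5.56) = -12.12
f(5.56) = -39.47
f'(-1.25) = 1.50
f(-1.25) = -3.31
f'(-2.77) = 4.54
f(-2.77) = -7.90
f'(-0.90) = 0.80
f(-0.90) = -2.91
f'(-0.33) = -0.34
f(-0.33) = -2.78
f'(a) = -2*a - 1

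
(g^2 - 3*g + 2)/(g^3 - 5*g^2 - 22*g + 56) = (g - 1)/(g^2 - 3*g - 28)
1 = 1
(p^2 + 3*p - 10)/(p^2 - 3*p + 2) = (p + 5)/(p - 1)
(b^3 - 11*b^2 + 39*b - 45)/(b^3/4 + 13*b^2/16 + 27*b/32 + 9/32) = 32*(b^3 - 11*b^2 + 39*b - 45)/(8*b^3 + 26*b^2 + 27*b + 9)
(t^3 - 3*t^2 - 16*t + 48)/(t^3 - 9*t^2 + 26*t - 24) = (t + 4)/(t - 2)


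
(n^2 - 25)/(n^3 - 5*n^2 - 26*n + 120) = (n - 5)/(n^2 - 10*n + 24)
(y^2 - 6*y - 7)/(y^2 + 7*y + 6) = (y - 7)/(y + 6)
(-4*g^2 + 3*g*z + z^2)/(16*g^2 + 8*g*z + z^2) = (-g + z)/(4*g + z)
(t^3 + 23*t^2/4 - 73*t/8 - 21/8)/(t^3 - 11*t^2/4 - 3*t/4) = (2*t^2 + 11*t - 21)/(2*t*(t - 3))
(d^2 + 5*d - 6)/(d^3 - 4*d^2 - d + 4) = (d + 6)/(d^2 - 3*d - 4)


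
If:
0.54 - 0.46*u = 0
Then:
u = 1.17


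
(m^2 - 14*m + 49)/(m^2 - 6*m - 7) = (m - 7)/(m + 1)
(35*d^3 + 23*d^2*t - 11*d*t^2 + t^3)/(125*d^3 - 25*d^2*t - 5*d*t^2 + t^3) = (-7*d^2 - 6*d*t + t^2)/(-25*d^2 + t^2)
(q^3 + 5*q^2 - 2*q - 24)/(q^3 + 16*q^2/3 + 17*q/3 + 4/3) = 3*(q^2 + q - 6)/(3*q^2 + 4*q + 1)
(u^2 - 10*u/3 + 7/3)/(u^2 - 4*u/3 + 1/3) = (3*u - 7)/(3*u - 1)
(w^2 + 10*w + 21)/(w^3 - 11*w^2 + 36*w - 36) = (w^2 + 10*w + 21)/(w^3 - 11*w^2 + 36*w - 36)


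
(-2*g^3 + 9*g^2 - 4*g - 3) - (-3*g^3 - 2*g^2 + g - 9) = g^3 + 11*g^2 - 5*g + 6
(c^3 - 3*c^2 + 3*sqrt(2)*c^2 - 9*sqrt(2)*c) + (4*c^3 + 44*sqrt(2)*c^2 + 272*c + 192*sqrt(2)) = 5*c^3 - 3*c^2 + 47*sqrt(2)*c^2 - 9*sqrt(2)*c + 272*c + 192*sqrt(2)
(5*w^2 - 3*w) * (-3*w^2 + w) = -15*w^4 + 14*w^3 - 3*w^2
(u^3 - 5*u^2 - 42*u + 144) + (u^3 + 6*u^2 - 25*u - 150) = 2*u^3 + u^2 - 67*u - 6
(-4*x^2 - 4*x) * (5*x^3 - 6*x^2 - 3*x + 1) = -20*x^5 + 4*x^4 + 36*x^3 + 8*x^2 - 4*x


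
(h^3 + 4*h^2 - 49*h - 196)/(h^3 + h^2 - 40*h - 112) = (h + 7)/(h + 4)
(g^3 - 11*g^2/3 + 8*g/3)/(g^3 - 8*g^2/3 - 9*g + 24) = g*(g - 1)/(g^2 - 9)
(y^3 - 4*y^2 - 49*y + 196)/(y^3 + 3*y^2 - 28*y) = (y - 7)/y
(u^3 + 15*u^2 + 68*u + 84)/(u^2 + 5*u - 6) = (u^2 + 9*u + 14)/(u - 1)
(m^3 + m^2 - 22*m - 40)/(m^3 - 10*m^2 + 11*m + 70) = (m + 4)/(m - 7)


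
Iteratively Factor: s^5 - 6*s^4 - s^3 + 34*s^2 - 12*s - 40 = (s - 2)*(s^4 - 4*s^3 - 9*s^2 + 16*s + 20) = (s - 2)*(s + 2)*(s^3 - 6*s^2 + 3*s + 10) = (s - 2)*(s + 1)*(s + 2)*(s^2 - 7*s + 10) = (s - 5)*(s - 2)*(s + 1)*(s + 2)*(s - 2)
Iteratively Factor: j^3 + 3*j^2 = (j)*(j^2 + 3*j) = j^2*(j + 3)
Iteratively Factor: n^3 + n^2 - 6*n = (n - 2)*(n^2 + 3*n) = (n - 2)*(n + 3)*(n)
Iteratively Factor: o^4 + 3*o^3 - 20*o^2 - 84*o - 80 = (o - 5)*(o^3 + 8*o^2 + 20*o + 16) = (o - 5)*(o + 2)*(o^2 + 6*o + 8) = (o - 5)*(o + 2)*(o + 4)*(o + 2)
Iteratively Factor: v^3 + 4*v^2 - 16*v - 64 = (v - 4)*(v^2 + 8*v + 16) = (v - 4)*(v + 4)*(v + 4)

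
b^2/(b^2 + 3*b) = b/(b + 3)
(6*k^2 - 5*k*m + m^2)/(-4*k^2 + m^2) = (-3*k + m)/(2*k + m)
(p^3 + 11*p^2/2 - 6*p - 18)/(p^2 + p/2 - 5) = (2*p^2 + 15*p + 18)/(2*p + 5)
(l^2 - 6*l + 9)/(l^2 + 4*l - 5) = (l^2 - 6*l + 9)/(l^2 + 4*l - 5)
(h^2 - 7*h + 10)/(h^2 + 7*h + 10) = (h^2 - 7*h + 10)/(h^2 + 7*h + 10)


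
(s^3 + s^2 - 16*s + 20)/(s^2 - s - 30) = (s^2 - 4*s + 4)/(s - 6)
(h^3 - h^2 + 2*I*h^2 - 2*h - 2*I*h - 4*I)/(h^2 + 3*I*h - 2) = (h^2 - h - 2)/(h + I)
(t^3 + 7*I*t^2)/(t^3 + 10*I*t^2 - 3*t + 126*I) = t^2/(t^2 + 3*I*t + 18)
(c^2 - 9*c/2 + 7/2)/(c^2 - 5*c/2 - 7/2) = (c - 1)/(c + 1)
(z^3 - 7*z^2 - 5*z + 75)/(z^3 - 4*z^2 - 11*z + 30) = (z - 5)/(z - 2)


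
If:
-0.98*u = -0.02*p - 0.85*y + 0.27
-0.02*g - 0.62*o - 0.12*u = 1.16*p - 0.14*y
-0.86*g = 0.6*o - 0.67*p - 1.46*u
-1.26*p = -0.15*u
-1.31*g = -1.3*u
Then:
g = 0.05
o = 0.06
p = 0.01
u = 0.05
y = 0.38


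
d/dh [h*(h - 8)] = 2*h - 8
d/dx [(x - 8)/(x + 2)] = 10/(x + 2)^2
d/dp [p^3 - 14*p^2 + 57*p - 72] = 3*p^2 - 28*p + 57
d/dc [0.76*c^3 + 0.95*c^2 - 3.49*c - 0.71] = 2.28*c^2 + 1.9*c - 3.49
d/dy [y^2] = 2*y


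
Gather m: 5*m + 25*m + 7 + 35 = 30*m + 42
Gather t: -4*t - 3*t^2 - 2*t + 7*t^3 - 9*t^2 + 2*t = 7*t^3 - 12*t^2 - 4*t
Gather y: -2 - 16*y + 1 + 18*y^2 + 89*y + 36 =18*y^2 + 73*y + 35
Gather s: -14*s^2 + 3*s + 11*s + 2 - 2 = -14*s^2 + 14*s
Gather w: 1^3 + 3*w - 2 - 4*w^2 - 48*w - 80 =-4*w^2 - 45*w - 81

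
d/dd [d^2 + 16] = 2*d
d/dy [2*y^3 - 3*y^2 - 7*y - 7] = 6*y^2 - 6*y - 7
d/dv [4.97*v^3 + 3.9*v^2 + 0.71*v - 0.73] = 14.91*v^2 + 7.8*v + 0.71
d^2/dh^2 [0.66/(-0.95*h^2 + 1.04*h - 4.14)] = (1.1913*h^2 - 1.30416*h - 0.66*(1.9*h - 1.04)*(3.8*h - 2.08) + 5.19156)/(0.95*h^2 - 1.04*h + 4.14)^3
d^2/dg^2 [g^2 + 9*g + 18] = 2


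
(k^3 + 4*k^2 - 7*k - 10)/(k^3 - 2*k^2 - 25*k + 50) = (k + 1)/(k - 5)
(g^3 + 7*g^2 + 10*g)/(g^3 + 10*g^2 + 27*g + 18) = g*(g^2 + 7*g + 10)/(g^3 + 10*g^2 + 27*g + 18)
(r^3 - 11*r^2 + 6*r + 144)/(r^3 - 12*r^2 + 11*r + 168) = (r - 6)/(r - 7)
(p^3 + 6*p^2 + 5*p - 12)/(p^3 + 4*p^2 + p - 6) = (p + 4)/(p + 2)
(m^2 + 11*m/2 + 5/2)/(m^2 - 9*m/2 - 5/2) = (m + 5)/(m - 5)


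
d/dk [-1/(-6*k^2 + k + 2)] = (1 - 12*k)/(-6*k^2 + k + 2)^2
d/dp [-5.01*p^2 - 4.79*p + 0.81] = -10.02*p - 4.79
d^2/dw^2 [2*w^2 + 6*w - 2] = 4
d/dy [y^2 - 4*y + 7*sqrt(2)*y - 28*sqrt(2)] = 2*y - 4 + 7*sqrt(2)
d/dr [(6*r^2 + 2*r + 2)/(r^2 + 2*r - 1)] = 2*(5*r^2 - 8*r - 3)/(r^4 + 4*r^3 + 2*r^2 - 4*r + 1)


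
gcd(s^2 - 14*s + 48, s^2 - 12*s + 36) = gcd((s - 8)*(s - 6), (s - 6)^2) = s - 6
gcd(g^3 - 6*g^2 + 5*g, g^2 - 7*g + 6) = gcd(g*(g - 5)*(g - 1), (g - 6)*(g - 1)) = g - 1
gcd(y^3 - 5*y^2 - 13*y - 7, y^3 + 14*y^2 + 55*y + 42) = y + 1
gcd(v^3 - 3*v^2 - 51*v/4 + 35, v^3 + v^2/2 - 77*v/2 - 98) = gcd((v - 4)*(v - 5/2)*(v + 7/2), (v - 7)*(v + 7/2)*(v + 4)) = v + 7/2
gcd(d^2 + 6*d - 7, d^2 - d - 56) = d + 7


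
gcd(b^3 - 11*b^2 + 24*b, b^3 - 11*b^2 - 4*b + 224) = b - 8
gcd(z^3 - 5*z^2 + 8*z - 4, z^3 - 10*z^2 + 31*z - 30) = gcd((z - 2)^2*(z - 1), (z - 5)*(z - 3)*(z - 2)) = z - 2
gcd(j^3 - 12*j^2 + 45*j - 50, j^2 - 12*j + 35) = j - 5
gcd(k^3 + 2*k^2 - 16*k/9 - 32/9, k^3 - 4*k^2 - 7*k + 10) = k + 2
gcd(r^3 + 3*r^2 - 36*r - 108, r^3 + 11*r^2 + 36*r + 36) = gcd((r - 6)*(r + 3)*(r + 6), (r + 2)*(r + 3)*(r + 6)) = r^2 + 9*r + 18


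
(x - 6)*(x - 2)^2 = x^3 - 10*x^2 + 28*x - 24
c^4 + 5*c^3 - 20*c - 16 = (c - 2)*(c + 1)*(c + 2)*(c + 4)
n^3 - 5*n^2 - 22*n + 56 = (n - 7)*(n - 2)*(n + 4)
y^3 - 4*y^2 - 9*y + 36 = (y - 4)*(y - 3)*(y + 3)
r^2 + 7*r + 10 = (r + 2)*(r + 5)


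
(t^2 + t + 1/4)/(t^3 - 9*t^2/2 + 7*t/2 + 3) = (t + 1/2)/(t^2 - 5*t + 6)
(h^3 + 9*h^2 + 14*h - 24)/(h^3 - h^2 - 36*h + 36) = (h + 4)/(h - 6)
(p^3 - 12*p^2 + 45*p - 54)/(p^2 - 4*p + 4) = (p^3 - 12*p^2 + 45*p - 54)/(p^2 - 4*p + 4)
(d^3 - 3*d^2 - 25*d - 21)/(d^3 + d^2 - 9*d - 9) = (d - 7)/(d - 3)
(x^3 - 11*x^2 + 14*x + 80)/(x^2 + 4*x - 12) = (x^3 - 11*x^2 + 14*x + 80)/(x^2 + 4*x - 12)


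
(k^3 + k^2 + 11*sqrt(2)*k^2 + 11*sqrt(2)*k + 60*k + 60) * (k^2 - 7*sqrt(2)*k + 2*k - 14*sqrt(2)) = k^5 + 3*k^4 + 4*sqrt(2)*k^4 - 92*k^3 + 12*sqrt(2)*k^3 - 412*sqrt(2)*k^2 - 282*k^2 - 1260*sqrt(2)*k - 188*k - 840*sqrt(2)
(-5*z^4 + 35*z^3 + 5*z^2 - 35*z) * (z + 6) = -5*z^5 + 5*z^4 + 215*z^3 - 5*z^2 - 210*z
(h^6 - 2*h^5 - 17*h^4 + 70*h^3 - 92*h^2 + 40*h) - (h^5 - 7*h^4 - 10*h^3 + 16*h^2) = h^6 - 3*h^5 - 10*h^4 + 80*h^3 - 108*h^2 + 40*h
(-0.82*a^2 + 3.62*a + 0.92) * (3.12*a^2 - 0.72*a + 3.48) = -2.5584*a^4 + 11.8848*a^3 - 2.5896*a^2 + 11.9352*a + 3.2016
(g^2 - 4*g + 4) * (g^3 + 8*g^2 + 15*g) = g^5 + 4*g^4 - 13*g^3 - 28*g^2 + 60*g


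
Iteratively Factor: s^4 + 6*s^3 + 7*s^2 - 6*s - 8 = (s + 4)*(s^3 + 2*s^2 - s - 2) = (s - 1)*(s + 4)*(s^2 + 3*s + 2) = (s - 1)*(s + 1)*(s + 4)*(s + 2)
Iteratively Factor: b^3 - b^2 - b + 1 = (b + 1)*(b^2 - 2*b + 1) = (b - 1)*(b + 1)*(b - 1)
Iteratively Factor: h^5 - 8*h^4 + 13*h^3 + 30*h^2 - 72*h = (h)*(h^4 - 8*h^3 + 13*h^2 + 30*h - 72) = h*(h - 3)*(h^3 - 5*h^2 - 2*h + 24) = h*(h - 4)*(h - 3)*(h^2 - h - 6) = h*(h - 4)*(h - 3)*(h + 2)*(h - 3)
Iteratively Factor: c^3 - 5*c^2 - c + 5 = (c - 5)*(c^2 - 1) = (c - 5)*(c + 1)*(c - 1)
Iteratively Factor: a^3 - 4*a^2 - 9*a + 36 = (a - 4)*(a^2 - 9) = (a - 4)*(a - 3)*(a + 3)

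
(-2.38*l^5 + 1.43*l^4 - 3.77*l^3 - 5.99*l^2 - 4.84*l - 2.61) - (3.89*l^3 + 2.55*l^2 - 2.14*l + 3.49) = -2.38*l^5 + 1.43*l^4 - 7.66*l^3 - 8.54*l^2 - 2.7*l - 6.1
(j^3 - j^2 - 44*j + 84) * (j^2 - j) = j^5 - 2*j^4 - 43*j^3 + 128*j^2 - 84*j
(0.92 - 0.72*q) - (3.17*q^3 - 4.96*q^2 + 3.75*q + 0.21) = -3.17*q^3 + 4.96*q^2 - 4.47*q + 0.71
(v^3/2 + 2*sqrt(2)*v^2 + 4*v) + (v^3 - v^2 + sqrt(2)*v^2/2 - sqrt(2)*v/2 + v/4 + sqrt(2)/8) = 3*v^3/2 - v^2 + 5*sqrt(2)*v^2/2 - sqrt(2)*v/2 + 17*v/4 + sqrt(2)/8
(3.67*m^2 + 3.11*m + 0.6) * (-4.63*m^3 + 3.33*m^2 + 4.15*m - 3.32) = -16.9921*m^5 - 2.1782*m^4 + 22.8088*m^3 + 2.7201*m^2 - 7.8352*m - 1.992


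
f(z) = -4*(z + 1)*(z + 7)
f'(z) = -8*z - 32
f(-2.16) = 22.46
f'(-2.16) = -14.72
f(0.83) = -57.32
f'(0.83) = -38.64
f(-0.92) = -1.95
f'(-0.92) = -24.64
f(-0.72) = -7.03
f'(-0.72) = -26.24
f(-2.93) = 31.42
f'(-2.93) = -8.56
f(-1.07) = 1.66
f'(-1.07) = -23.44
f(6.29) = -387.54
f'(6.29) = -82.32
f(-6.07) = 18.86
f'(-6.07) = 16.56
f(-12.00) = -220.00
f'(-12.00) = 64.00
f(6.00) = -364.00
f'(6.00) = -80.00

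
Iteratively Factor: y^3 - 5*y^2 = (y)*(y^2 - 5*y) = y*(y - 5)*(y)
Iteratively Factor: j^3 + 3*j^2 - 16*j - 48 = (j + 4)*(j^2 - j - 12) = (j - 4)*(j + 4)*(j + 3)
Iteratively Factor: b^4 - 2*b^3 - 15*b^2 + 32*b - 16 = (b - 4)*(b^3 + 2*b^2 - 7*b + 4) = (b - 4)*(b + 4)*(b^2 - 2*b + 1) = (b - 4)*(b - 1)*(b + 4)*(b - 1)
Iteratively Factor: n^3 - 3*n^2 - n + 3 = (n - 1)*(n^2 - 2*n - 3) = (n - 3)*(n - 1)*(n + 1)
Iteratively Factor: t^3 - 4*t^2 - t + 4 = (t - 4)*(t^2 - 1) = (t - 4)*(t + 1)*(t - 1)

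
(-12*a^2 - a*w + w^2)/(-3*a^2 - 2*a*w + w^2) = (12*a^2 + a*w - w^2)/(3*a^2 + 2*a*w - w^2)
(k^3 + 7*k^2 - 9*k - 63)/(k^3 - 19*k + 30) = (k^2 + 10*k + 21)/(k^2 + 3*k - 10)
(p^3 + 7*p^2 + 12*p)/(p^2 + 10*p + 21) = p*(p + 4)/(p + 7)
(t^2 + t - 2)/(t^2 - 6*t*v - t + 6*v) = (t + 2)/(t - 6*v)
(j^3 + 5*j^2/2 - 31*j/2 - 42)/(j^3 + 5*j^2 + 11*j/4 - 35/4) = 2*(j^2 - j - 12)/(2*j^2 + 3*j - 5)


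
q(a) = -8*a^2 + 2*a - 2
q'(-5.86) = 95.76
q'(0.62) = -7.92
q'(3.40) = -52.40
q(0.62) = -3.84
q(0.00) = -2.00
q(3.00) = -68.00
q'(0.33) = -3.28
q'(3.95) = -61.20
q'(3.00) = -46.00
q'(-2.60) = 43.60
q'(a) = 2 - 16*a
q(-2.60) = -61.28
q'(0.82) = -11.12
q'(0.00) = 2.00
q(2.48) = -46.24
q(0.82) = -5.74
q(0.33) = -2.21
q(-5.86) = -288.44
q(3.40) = -87.68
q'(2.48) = -37.68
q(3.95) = -118.92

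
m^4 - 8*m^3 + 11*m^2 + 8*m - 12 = (m - 6)*(m - 2)*(m - 1)*(m + 1)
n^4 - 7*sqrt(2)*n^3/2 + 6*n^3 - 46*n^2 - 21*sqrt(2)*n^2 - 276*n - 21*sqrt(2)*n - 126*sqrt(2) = (n + 6)*(n - 7*sqrt(2))*(n + sqrt(2)/2)*(n + 3*sqrt(2))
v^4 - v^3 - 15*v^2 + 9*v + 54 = (v - 3)^2*(v + 2)*(v + 3)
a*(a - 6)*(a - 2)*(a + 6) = a^4 - 2*a^3 - 36*a^2 + 72*a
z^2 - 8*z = z*(z - 8)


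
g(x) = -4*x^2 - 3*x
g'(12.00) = -99.00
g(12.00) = -612.00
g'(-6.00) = 45.00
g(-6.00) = -126.00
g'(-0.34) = -0.28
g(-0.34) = 0.56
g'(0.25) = -5.00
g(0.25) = -1.00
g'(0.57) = -7.56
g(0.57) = -3.01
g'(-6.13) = 46.04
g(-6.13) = -131.92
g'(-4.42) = 32.36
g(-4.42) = -64.89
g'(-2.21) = 14.68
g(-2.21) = -12.91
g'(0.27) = -5.16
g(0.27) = -1.10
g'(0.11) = -3.88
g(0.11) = -0.38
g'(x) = -8*x - 3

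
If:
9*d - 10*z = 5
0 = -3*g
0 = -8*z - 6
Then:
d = -5/18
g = 0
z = -3/4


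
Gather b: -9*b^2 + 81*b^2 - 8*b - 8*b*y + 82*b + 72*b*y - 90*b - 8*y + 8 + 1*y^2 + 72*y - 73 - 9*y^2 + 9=72*b^2 + b*(64*y - 16) - 8*y^2 + 64*y - 56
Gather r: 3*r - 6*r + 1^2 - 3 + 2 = -3*r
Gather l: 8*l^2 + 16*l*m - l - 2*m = 8*l^2 + l*(16*m - 1) - 2*m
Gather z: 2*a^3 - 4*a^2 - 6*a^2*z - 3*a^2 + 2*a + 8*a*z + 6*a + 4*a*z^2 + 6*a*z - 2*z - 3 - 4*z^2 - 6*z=2*a^3 - 7*a^2 + 8*a + z^2*(4*a - 4) + z*(-6*a^2 + 14*a - 8) - 3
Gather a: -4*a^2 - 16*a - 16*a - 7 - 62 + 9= -4*a^2 - 32*a - 60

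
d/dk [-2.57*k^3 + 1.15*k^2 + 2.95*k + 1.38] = -7.71*k^2 + 2.3*k + 2.95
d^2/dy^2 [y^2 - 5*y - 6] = 2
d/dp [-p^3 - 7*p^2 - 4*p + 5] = -3*p^2 - 14*p - 4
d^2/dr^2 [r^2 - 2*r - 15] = 2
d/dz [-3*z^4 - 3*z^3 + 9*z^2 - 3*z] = -12*z^3 - 9*z^2 + 18*z - 3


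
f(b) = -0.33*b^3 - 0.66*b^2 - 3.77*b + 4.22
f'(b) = -0.99*b^2 - 1.32*b - 3.77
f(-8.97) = 223.11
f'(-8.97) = -71.59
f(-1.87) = 11.12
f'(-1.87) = -4.76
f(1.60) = -4.85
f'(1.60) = -8.42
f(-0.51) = 6.01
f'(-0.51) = -3.35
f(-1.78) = 10.70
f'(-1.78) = -4.56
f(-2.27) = 13.24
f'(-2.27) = -5.87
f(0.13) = 3.72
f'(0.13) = -3.96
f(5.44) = -88.95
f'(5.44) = -40.25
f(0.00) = 4.22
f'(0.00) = -3.77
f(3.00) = -21.94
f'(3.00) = -16.64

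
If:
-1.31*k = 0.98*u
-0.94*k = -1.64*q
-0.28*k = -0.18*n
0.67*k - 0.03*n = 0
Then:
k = 0.00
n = 0.00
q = 0.00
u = 0.00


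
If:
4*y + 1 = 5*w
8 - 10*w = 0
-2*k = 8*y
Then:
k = -3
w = 4/5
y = 3/4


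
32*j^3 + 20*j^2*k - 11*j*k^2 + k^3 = (-8*j + k)*(-4*j + k)*(j + k)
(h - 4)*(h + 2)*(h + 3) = h^3 + h^2 - 14*h - 24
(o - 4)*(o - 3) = o^2 - 7*o + 12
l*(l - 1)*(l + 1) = l^3 - l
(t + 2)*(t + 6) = t^2 + 8*t + 12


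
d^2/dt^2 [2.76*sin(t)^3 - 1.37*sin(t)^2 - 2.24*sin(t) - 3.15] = 0.169999999999998*sin(t) + 6.21*sin(3*t) - 2.74*cos(2*t)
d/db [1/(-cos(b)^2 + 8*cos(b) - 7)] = 2*(4 - cos(b))*sin(b)/(cos(b)^2 - 8*cos(b) + 7)^2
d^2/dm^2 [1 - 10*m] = 0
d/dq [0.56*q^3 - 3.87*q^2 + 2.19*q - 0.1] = 1.68*q^2 - 7.74*q + 2.19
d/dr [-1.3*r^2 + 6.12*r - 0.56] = 6.12 - 2.6*r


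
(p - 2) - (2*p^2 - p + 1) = -2*p^2 + 2*p - 3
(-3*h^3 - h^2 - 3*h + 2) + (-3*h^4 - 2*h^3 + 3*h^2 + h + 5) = -3*h^4 - 5*h^3 + 2*h^2 - 2*h + 7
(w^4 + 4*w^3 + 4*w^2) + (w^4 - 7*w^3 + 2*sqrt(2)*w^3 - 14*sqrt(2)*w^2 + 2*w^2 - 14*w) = 2*w^4 - 3*w^3 + 2*sqrt(2)*w^3 - 14*sqrt(2)*w^2 + 6*w^2 - 14*w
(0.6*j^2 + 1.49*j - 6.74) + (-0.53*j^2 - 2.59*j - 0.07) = 0.07*j^2 - 1.1*j - 6.81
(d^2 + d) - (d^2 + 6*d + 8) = -5*d - 8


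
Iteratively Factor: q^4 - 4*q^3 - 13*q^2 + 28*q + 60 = (q - 3)*(q^3 - q^2 - 16*q - 20) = (q - 3)*(q + 2)*(q^2 - 3*q - 10) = (q - 3)*(q + 2)^2*(q - 5)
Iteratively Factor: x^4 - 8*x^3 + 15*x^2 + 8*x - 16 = (x - 4)*(x^3 - 4*x^2 - x + 4) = (x - 4)*(x - 1)*(x^2 - 3*x - 4) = (x - 4)^2*(x - 1)*(x + 1)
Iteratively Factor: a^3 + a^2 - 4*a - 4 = (a + 1)*(a^2 - 4) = (a + 1)*(a + 2)*(a - 2)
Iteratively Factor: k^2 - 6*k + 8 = (k - 2)*(k - 4)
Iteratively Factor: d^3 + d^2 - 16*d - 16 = (d + 1)*(d^2 - 16) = (d + 1)*(d + 4)*(d - 4)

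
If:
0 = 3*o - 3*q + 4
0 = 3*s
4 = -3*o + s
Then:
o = -4/3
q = 0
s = 0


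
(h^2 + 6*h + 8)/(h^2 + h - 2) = (h + 4)/(h - 1)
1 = 1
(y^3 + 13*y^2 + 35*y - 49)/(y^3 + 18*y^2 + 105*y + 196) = (y - 1)/(y + 4)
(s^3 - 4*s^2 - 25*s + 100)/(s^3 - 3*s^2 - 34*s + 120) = (s + 5)/(s + 6)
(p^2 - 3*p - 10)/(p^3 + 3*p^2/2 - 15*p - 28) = 2*(p - 5)/(2*p^2 - p - 28)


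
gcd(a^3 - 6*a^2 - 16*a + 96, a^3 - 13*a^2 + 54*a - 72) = a^2 - 10*a + 24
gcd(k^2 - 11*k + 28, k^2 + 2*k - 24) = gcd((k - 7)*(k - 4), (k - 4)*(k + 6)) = k - 4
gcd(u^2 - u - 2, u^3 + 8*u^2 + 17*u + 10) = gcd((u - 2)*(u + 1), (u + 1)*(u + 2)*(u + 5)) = u + 1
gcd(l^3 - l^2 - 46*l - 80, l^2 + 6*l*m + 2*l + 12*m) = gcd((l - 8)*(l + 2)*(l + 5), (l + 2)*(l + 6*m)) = l + 2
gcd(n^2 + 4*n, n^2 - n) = n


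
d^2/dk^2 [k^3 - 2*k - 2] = 6*k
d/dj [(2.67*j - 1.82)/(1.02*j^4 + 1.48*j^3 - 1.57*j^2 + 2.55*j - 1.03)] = (-8.1702*j^4 - 0.477599999999999*j^3 + 12.2727*j^2 - 5.7148*j + 1.8909)/(1.0404*j^8 + 3.0192*j^7 - 1.0124*j^6 + 0.5548*j^5 + 7.9117*j^4 - 11.0558*j^3 + 9.7367*j^2 - 5.253*j + 1.0609)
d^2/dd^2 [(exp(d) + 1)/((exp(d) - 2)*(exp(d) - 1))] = (exp(4*d) + 7*exp(3*d) - 21*exp(2*d) + 7*exp(d) + 10)*exp(d)/(exp(6*d) - 9*exp(5*d) + 33*exp(4*d) - 63*exp(3*d) + 66*exp(2*d) - 36*exp(d) + 8)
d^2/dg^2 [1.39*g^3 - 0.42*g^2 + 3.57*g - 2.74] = 8.34*g - 0.84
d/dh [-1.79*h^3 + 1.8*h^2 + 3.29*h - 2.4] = -5.37*h^2 + 3.6*h + 3.29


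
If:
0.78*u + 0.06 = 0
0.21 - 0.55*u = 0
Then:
No Solution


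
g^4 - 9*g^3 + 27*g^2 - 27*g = g*(g - 3)^3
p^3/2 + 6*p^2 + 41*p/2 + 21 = (p/2 + 1)*(p + 3)*(p + 7)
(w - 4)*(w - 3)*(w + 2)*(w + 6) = w^4 + w^3 - 32*w^2 + 12*w + 144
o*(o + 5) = o^2 + 5*o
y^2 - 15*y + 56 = (y - 8)*(y - 7)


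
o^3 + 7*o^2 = o^2*(o + 7)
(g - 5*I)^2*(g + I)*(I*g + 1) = I*g^4 + 10*g^3 - 24*I*g^2 + 10*g - 25*I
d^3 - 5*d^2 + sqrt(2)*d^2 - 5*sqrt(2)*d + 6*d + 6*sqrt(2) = (d - 3)*(d - 2)*(d + sqrt(2))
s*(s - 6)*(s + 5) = s^3 - s^2 - 30*s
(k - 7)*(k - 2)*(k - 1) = k^3 - 10*k^2 + 23*k - 14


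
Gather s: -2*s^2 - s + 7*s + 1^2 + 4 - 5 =-2*s^2 + 6*s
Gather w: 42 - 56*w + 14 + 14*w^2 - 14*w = 14*w^2 - 70*w + 56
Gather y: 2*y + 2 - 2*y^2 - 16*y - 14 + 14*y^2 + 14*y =12*y^2 - 12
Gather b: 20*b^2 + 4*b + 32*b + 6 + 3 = 20*b^2 + 36*b + 9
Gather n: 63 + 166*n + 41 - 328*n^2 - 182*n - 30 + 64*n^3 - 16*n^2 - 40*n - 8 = 64*n^3 - 344*n^2 - 56*n + 66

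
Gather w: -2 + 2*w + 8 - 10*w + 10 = 16 - 8*w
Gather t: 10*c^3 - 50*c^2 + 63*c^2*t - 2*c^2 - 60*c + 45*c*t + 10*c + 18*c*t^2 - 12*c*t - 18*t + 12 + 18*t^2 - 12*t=10*c^3 - 52*c^2 - 50*c + t^2*(18*c + 18) + t*(63*c^2 + 33*c - 30) + 12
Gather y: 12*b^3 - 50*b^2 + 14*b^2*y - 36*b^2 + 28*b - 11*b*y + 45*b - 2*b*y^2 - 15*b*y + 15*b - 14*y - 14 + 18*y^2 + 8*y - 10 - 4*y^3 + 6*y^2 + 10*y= 12*b^3 - 86*b^2 + 88*b - 4*y^3 + y^2*(24 - 2*b) + y*(14*b^2 - 26*b + 4) - 24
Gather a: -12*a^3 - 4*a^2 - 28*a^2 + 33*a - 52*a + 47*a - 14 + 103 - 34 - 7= -12*a^3 - 32*a^2 + 28*a + 48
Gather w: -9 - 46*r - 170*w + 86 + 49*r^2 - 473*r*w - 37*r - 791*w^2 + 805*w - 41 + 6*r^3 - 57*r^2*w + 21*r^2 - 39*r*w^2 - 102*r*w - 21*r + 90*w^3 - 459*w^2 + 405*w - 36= 6*r^3 + 70*r^2 - 104*r + 90*w^3 + w^2*(-39*r - 1250) + w*(-57*r^2 - 575*r + 1040)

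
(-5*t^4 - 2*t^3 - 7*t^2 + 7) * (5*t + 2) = -25*t^5 - 20*t^4 - 39*t^3 - 14*t^2 + 35*t + 14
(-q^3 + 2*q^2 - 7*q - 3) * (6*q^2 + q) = -6*q^5 + 11*q^4 - 40*q^3 - 25*q^2 - 3*q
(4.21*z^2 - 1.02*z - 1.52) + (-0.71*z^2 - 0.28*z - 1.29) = 3.5*z^2 - 1.3*z - 2.81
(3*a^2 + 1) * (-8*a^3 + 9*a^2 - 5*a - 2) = -24*a^5 + 27*a^4 - 23*a^3 + 3*a^2 - 5*a - 2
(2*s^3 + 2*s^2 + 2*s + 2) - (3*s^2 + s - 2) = 2*s^3 - s^2 + s + 4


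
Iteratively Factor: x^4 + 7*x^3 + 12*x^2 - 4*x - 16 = (x + 2)*(x^3 + 5*x^2 + 2*x - 8) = (x - 1)*(x + 2)*(x^2 + 6*x + 8) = (x - 1)*(x + 2)^2*(x + 4)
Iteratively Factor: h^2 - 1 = (h - 1)*(h + 1)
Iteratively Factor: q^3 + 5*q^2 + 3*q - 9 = (q + 3)*(q^2 + 2*q - 3) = (q - 1)*(q + 3)*(q + 3)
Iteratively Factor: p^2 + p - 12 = (p + 4)*(p - 3)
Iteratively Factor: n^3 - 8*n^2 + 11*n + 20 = (n - 5)*(n^2 - 3*n - 4) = (n - 5)*(n + 1)*(n - 4)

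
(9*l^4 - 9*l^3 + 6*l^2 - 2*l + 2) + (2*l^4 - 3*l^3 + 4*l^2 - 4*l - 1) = 11*l^4 - 12*l^3 + 10*l^2 - 6*l + 1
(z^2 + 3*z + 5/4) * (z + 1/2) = z^3 + 7*z^2/2 + 11*z/4 + 5/8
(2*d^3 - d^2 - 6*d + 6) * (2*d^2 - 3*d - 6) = 4*d^5 - 8*d^4 - 21*d^3 + 36*d^2 + 18*d - 36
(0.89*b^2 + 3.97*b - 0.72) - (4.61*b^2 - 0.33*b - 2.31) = -3.72*b^2 + 4.3*b + 1.59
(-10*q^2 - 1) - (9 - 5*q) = -10*q^2 + 5*q - 10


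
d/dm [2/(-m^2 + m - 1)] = 2*(2*m - 1)/(m^2 - m + 1)^2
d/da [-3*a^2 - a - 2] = -6*a - 1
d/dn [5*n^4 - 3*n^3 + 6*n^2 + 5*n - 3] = 20*n^3 - 9*n^2 + 12*n + 5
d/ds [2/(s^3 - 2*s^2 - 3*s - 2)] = 2*(-3*s^2 + 4*s + 3)/(-s^3 + 2*s^2 + 3*s + 2)^2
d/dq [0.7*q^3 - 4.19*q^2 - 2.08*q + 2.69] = 2.1*q^2 - 8.38*q - 2.08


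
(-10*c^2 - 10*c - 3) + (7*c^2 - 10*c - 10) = -3*c^2 - 20*c - 13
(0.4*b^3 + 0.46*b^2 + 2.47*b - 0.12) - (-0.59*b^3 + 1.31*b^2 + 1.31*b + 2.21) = 0.99*b^3 - 0.85*b^2 + 1.16*b - 2.33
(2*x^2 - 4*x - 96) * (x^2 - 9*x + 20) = 2*x^4 - 22*x^3 - 20*x^2 + 784*x - 1920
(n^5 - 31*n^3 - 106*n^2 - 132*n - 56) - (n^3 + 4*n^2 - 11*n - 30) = n^5 - 32*n^3 - 110*n^2 - 121*n - 26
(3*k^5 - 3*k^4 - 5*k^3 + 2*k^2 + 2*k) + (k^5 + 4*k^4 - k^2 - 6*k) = 4*k^5 + k^4 - 5*k^3 + k^2 - 4*k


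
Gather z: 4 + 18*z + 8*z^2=8*z^2 + 18*z + 4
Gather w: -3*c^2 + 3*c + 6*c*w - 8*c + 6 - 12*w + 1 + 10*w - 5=-3*c^2 - 5*c + w*(6*c - 2) + 2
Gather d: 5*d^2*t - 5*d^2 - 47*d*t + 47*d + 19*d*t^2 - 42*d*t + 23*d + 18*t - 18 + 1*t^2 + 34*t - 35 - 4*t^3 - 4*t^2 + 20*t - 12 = d^2*(5*t - 5) + d*(19*t^2 - 89*t + 70) - 4*t^3 - 3*t^2 + 72*t - 65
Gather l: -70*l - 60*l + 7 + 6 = 13 - 130*l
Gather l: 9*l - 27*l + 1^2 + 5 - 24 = -18*l - 18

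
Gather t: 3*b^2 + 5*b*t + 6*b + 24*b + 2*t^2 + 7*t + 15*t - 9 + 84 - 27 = 3*b^2 + 30*b + 2*t^2 + t*(5*b + 22) + 48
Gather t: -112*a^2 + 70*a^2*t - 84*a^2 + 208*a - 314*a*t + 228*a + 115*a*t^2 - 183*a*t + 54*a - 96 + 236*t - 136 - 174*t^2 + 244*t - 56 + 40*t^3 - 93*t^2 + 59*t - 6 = -196*a^2 + 490*a + 40*t^3 + t^2*(115*a - 267) + t*(70*a^2 - 497*a + 539) - 294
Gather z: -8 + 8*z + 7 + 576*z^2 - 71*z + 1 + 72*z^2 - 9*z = 648*z^2 - 72*z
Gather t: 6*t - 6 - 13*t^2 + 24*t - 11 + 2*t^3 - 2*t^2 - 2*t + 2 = 2*t^3 - 15*t^2 + 28*t - 15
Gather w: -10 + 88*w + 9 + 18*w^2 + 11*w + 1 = 18*w^2 + 99*w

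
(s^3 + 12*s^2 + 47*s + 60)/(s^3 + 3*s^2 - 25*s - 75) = (s + 4)/(s - 5)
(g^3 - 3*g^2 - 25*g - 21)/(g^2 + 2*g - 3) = (g^2 - 6*g - 7)/(g - 1)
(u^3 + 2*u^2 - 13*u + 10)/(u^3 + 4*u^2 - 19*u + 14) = (u + 5)/(u + 7)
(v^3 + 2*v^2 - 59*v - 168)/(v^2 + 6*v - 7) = (v^2 - 5*v - 24)/(v - 1)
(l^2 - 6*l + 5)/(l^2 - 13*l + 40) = (l - 1)/(l - 8)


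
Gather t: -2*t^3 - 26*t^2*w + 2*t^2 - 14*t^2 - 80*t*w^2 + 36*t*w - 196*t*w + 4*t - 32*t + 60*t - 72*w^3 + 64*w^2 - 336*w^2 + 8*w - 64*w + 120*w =-2*t^3 + t^2*(-26*w - 12) + t*(-80*w^2 - 160*w + 32) - 72*w^3 - 272*w^2 + 64*w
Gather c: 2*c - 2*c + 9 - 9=0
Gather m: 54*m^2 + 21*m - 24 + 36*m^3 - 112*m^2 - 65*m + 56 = 36*m^3 - 58*m^2 - 44*m + 32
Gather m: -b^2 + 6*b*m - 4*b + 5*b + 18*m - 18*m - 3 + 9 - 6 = -b^2 + 6*b*m + b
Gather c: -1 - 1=-2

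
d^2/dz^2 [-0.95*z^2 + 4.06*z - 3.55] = -1.90000000000000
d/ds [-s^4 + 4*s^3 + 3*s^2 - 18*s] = -4*s^3 + 12*s^2 + 6*s - 18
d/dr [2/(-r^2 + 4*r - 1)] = 4*(r - 2)/(r^2 - 4*r + 1)^2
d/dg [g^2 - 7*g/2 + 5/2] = 2*g - 7/2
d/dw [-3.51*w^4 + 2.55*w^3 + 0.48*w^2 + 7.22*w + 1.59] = -14.04*w^3 + 7.65*w^2 + 0.96*w + 7.22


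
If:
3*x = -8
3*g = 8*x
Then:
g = -64/9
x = -8/3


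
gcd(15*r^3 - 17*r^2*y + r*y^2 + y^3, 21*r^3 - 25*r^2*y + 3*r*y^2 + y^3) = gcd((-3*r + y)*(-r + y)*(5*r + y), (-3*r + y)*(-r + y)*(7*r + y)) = 3*r^2 - 4*r*y + y^2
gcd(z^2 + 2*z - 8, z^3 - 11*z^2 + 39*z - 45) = 1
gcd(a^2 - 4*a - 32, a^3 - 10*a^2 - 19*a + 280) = a - 8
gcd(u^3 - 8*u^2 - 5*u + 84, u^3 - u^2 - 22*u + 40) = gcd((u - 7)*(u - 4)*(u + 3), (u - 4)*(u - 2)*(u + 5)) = u - 4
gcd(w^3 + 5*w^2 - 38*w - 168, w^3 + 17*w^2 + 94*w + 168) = w^2 + 11*w + 28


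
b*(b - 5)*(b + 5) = b^3 - 25*b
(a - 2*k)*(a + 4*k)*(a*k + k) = a^3*k + 2*a^2*k^2 + a^2*k - 8*a*k^3 + 2*a*k^2 - 8*k^3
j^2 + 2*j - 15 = (j - 3)*(j + 5)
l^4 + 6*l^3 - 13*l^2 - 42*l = l*(l - 3)*(l + 2)*(l + 7)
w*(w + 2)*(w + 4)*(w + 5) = w^4 + 11*w^3 + 38*w^2 + 40*w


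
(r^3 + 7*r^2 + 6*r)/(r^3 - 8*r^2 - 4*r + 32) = r*(r^2 + 7*r + 6)/(r^3 - 8*r^2 - 4*r + 32)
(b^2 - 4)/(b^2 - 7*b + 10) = (b + 2)/(b - 5)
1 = 1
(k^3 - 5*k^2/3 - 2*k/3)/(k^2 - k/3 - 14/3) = k*(-3*k^2 + 5*k + 2)/(-3*k^2 + k + 14)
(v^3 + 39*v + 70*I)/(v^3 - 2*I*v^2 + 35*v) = (v + 2*I)/v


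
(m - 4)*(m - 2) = m^2 - 6*m + 8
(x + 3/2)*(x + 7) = x^2 + 17*x/2 + 21/2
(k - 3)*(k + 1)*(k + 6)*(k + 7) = k^4 + 11*k^3 + 13*k^2 - 123*k - 126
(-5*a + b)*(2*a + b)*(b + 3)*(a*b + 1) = -10*a^3*b^2 - 30*a^3*b - 3*a^2*b^3 - 9*a^2*b^2 - 10*a^2*b - 30*a^2 + a*b^4 + 3*a*b^3 - 3*a*b^2 - 9*a*b + b^3 + 3*b^2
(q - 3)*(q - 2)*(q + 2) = q^3 - 3*q^2 - 4*q + 12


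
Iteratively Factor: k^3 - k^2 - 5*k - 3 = (k + 1)*(k^2 - 2*k - 3) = (k + 1)^2*(k - 3)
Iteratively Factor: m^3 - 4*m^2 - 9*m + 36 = (m - 3)*(m^2 - m - 12) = (m - 3)*(m + 3)*(m - 4)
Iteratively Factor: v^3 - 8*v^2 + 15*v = (v - 5)*(v^2 - 3*v) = v*(v - 5)*(v - 3)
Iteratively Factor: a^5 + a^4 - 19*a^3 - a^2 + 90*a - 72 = (a - 3)*(a^4 + 4*a^3 - 7*a^2 - 22*a + 24) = (a - 3)*(a - 1)*(a^3 + 5*a^2 - 2*a - 24) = (a - 3)*(a - 1)*(a + 4)*(a^2 + a - 6) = (a - 3)*(a - 1)*(a + 3)*(a + 4)*(a - 2)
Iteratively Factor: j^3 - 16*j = (j + 4)*(j^2 - 4*j) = (j - 4)*(j + 4)*(j)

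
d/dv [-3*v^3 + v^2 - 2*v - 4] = -9*v^2 + 2*v - 2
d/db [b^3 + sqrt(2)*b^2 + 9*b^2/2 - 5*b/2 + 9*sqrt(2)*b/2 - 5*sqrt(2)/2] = 3*b^2 + 2*sqrt(2)*b + 9*b - 5/2 + 9*sqrt(2)/2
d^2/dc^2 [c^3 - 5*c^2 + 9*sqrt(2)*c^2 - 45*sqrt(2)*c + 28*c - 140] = 6*c - 10 + 18*sqrt(2)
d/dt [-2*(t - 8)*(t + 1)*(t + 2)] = -6*t^2 + 20*t + 44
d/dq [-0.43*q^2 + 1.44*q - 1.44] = 1.44 - 0.86*q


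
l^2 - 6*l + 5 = (l - 5)*(l - 1)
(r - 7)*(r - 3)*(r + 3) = r^3 - 7*r^2 - 9*r + 63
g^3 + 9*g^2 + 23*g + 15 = (g + 1)*(g + 3)*(g + 5)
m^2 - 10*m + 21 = (m - 7)*(m - 3)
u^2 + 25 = (u - 5*I)*(u + 5*I)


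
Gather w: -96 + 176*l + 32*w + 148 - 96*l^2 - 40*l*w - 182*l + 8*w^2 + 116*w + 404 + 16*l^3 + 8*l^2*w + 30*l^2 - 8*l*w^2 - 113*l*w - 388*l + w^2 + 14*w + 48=16*l^3 - 66*l^2 - 394*l + w^2*(9 - 8*l) + w*(8*l^2 - 153*l + 162) + 504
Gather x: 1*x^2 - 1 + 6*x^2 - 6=7*x^2 - 7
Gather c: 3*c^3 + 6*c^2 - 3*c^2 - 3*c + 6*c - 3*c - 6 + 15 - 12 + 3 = 3*c^3 + 3*c^2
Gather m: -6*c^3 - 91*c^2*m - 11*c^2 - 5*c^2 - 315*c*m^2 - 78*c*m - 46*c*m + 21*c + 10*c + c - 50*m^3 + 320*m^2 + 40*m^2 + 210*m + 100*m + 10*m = -6*c^3 - 16*c^2 + 32*c - 50*m^3 + m^2*(360 - 315*c) + m*(-91*c^2 - 124*c + 320)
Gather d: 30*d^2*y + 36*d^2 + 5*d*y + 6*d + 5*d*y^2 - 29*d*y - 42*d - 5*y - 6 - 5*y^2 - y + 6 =d^2*(30*y + 36) + d*(5*y^2 - 24*y - 36) - 5*y^2 - 6*y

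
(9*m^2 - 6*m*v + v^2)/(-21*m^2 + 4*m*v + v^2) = (-3*m + v)/(7*m + v)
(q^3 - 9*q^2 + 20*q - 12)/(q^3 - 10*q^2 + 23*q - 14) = (q - 6)/(q - 7)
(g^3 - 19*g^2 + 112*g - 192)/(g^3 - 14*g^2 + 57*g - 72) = (g - 8)/(g - 3)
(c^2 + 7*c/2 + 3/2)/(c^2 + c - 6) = (c + 1/2)/(c - 2)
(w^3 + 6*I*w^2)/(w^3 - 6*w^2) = (w + 6*I)/(w - 6)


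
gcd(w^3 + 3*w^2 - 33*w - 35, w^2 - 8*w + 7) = 1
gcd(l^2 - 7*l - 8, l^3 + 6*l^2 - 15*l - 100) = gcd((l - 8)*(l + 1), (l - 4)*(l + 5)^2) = 1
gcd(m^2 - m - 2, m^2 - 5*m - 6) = m + 1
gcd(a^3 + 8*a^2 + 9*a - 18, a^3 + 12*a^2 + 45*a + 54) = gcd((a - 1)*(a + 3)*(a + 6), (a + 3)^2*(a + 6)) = a^2 + 9*a + 18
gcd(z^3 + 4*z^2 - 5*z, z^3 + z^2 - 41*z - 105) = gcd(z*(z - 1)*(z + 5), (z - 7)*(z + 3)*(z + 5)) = z + 5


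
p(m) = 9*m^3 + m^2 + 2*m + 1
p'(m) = 27*m^2 + 2*m + 2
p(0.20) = 1.51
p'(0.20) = 3.48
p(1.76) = 56.68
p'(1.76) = 89.16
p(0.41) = 2.61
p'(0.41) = 7.36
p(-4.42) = -765.46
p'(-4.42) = 520.64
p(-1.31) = -20.14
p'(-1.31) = 45.71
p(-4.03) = -579.88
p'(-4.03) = 432.44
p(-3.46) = -366.74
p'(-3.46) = 318.31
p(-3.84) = -501.54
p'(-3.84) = 392.45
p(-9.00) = -6497.00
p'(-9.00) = 2171.00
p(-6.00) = -1919.00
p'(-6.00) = 962.00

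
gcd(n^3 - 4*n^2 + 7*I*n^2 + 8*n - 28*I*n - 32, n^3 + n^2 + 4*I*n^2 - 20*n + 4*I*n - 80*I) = n - 4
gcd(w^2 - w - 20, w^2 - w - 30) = 1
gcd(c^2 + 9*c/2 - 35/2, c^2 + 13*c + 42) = c + 7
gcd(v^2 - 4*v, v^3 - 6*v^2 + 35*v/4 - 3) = v - 4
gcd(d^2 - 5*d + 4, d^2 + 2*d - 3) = d - 1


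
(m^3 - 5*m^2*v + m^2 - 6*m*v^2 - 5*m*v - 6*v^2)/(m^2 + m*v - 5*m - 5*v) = (m^2 - 6*m*v + m - 6*v)/(m - 5)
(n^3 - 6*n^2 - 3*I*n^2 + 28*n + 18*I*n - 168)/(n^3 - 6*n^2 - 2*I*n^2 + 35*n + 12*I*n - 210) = (n + 4*I)/(n + 5*I)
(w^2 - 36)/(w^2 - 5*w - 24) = (36 - w^2)/(-w^2 + 5*w + 24)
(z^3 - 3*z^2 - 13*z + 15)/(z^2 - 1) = (z^2 - 2*z - 15)/(z + 1)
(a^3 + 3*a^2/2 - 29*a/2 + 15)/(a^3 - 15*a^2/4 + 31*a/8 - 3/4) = 4*(a + 5)/(4*a - 1)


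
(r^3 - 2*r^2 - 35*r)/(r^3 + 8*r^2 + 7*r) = (r^2 - 2*r - 35)/(r^2 + 8*r + 7)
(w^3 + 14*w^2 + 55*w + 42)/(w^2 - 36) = (w^2 + 8*w + 7)/(w - 6)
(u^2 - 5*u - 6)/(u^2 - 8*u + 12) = (u + 1)/(u - 2)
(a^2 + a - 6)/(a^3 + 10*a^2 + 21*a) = (a - 2)/(a*(a + 7))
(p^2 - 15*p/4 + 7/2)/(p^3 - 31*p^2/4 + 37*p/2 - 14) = 1/(p - 4)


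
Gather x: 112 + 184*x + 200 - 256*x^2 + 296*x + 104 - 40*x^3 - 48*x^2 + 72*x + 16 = -40*x^3 - 304*x^2 + 552*x + 432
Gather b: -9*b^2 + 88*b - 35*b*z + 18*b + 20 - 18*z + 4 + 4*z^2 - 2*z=-9*b^2 + b*(106 - 35*z) + 4*z^2 - 20*z + 24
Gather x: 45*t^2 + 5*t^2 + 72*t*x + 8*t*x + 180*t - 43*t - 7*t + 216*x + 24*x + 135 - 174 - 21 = 50*t^2 + 130*t + x*(80*t + 240) - 60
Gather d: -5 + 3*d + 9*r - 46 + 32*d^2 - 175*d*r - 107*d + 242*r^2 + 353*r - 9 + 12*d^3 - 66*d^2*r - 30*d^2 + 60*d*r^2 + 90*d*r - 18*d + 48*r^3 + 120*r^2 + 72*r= 12*d^3 + d^2*(2 - 66*r) + d*(60*r^2 - 85*r - 122) + 48*r^3 + 362*r^2 + 434*r - 60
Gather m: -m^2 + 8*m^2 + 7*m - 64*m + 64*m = 7*m^2 + 7*m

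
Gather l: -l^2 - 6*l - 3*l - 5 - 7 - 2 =-l^2 - 9*l - 14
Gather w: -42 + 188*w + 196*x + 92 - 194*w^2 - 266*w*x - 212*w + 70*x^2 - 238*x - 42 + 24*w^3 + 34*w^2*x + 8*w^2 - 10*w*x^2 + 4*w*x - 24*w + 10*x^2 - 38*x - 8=24*w^3 + w^2*(34*x - 186) + w*(-10*x^2 - 262*x - 48) + 80*x^2 - 80*x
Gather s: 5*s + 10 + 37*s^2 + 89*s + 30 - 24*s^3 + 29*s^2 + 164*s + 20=-24*s^3 + 66*s^2 + 258*s + 60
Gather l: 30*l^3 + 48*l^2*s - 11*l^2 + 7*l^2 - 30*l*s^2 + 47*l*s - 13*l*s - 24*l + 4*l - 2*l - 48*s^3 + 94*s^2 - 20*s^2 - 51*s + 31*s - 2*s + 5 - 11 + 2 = 30*l^3 + l^2*(48*s - 4) + l*(-30*s^2 + 34*s - 22) - 48*s^3 + 74*s^2 - 22*s - 4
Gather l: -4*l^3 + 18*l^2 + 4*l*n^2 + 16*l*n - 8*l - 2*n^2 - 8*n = -4*l^3 + 18*l^2 + l*(4*n^2 + 16*n - 8) - 2*n^2 - 8*n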